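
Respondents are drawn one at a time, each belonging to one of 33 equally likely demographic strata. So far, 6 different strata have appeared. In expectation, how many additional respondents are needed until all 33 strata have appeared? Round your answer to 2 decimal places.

From k distinct to k+1 distinct takes on average 33/(33-k) respondents.
Sum over k = 6,...,32: E = 33/27 + 33/26 + 33/25 + ... + 33/2 + 33/1 = 128.418.

128.42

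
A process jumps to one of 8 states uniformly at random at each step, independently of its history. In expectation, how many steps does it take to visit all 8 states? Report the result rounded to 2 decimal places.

21.74

After k distinct states have appeared, the next step gives a new one with probability (8-k)/8, so the expected wait for the (k+1)-th is 8/(8-k).
E[T] = 8/8 + 8/7 + 8/6 + ... + 8/2 + 8/1 = 8·H_{8}.
H_{8} = 2.718, so E[T] = 21.743.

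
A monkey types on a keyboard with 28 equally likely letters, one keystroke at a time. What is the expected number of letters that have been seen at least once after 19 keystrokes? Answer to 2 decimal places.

13.97

For each letter, P(seen in 19 keystrokes) = 1 - (27/28)^19 = 0.499.
By linearity of expectation, E[distinct seen] = 28·(1 - (27/28)^19) = 13.970.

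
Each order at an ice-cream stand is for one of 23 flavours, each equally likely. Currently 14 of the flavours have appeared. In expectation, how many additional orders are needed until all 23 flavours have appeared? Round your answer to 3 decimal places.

65.066

With k distinct flavours already seen, the next new one takes an expected 23/(23-k) orders.
Sum over k = 14,...,22: E = 23/9 + 23/8 + 23/7 + ... + 23/2 + 23/1 = 65.0663.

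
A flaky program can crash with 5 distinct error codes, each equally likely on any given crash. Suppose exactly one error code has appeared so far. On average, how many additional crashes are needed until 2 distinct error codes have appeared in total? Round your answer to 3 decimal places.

1.250

From k distinct to k+1 distinct takes on average 5/(5-k) crashes.
Only the k = 1 term is needed: E = 5/4 = 1.2500.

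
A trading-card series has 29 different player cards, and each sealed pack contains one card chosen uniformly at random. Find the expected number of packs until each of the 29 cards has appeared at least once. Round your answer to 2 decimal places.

Split into phases: going from k distinct to k+1 distinct takes on average 29/(29-k) packs.
E[T] = 29/29 + 29/28 + 29/27 + ... + 29/2 + 29/1 = 29·H_{29}.
H_{29} = 3.962, so E[T] = 114.888.

114.89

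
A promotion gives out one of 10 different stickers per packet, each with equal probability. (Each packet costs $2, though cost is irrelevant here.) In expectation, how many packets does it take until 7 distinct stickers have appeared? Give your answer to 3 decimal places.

With k distinct stickers already seen, the next new one arrives after an expected 10/(10-k) packets.
Sum over k = 0,...,6: E = 10/10 + 10/9 + 10/8 + ... + 10/5 + 10/4 = 10.9563.

10.956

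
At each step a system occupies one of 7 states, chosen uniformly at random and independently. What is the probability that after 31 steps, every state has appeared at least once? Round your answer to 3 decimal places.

By inclusion–exclusion over which states are missing,
P(all seen) = Σ_{j=0}^{7} (-1)^j C(7,j)((7-j)/7)^31
= 1.0000 - 0.0589 + 0.0006 - 0.0000 + 0.0000 - 0.0000 + 0.0000 - 0.0000
= 0.9418.

0.942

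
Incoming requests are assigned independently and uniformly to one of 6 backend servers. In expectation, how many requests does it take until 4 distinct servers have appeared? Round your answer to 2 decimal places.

5.70

With k distinct servers already seen, the next new one arrives after an expected 6/(6-k) requests.
Sum over k = 0,...,3: E = 6/6 + 6/5 + 6/4 + 6/3 = 5.700.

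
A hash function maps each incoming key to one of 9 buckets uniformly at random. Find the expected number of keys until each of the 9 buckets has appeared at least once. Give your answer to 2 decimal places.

After k distinct buckets have appeared, the next key gives a new one with probability (9-k)/9, so the expected wait for the (k+1)-th is 9/(9-k).
E[T] = 9/9 + 9/8 + 9/7 + ... + 9/2 + 9/1 = 9·H_{9}.
H_{9} = 2.829, so E[T] = 25.461.

25.46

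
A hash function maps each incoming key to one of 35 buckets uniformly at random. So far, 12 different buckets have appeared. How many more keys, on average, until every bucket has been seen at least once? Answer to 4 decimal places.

The wait to go from k to k+1 distinct buckets is geometric with mean 35/(35-k).
Sum over k = 12,...,34: E = 35/23 + 35/22 + 35/21 + ... + 35/2 + 35/1 = 130.70020.

130.7002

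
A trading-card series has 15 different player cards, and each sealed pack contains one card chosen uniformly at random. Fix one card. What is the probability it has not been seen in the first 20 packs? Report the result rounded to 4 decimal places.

0.2516

On each pack the fixed card fails to appear with probability 14/15.
P(still missing after 20) = (14/15)^20 = 0.25161.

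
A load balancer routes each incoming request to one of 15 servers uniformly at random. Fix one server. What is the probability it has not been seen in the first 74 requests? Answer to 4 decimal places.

0.0061

Each request misses the fixed server with probability (15-1)/15 = 14/15, independently.
P(still missing after 74) = (14/15)^74 = 0.00606.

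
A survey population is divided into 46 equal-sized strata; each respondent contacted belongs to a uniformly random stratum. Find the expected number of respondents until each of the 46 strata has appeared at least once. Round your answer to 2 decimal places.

203.17

The wait to go from k to k+1 distinct strata is geometric with mean 46/(46-k).
E[T] = 46/46 + 46/45 + 46/44 + ... + 46/2 + 46/1 = 46·H_{46}.
H_{46} = 4.417, so E[T] = 203.168.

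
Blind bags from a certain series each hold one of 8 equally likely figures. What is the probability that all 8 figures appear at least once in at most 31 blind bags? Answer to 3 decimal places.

By inclusion–exclusion over which figures are missing,
P(all seen) = Σ_{j=0}^{8} (-1)^j C(8,j)((8-j)/8)^31
= 1.0000 - 0.1274 + 0.0038 - 0.0000 + 0.0000 - 0.0000 + 0.0000 - 0.0000 + 0.0000
= 0.8763.

0.876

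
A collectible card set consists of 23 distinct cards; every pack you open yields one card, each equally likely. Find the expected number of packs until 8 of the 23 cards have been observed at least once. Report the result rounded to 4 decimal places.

With k distinct cards already seen, the next new one arrives after an expected 23/(23-k) packs.
Sum over k = 0,...,7: E = 23/23 + 23/22 + 23/21 + ... + 23/17 + 23/16 = 9.56944.

9.5694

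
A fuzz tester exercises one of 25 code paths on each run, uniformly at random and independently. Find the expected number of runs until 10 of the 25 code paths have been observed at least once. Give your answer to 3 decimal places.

With k distinct code paths already seen, the next new one arrives after an expected 25/(25-k) runs.
Sum over k = 0,...,9: E = 25/25 + 25/24 + 25/23 + ... + 25/17 + 25/16 = 12.4432.

12.443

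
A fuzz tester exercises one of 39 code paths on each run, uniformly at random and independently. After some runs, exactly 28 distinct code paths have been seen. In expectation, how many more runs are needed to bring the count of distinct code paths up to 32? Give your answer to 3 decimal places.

16.654

The wait to go from k to k+1 distinct code paths is geometric with mean 39/(39-k).
Sum over k = 28,...,31: E = 39/11 + 39/10 + 39/9 + 39/8 = 16.6538.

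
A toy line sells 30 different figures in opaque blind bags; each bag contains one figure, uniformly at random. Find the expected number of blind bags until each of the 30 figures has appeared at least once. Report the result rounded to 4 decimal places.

119.8496

After k distinct figures have appeared, the next blind bag gives a new one with probability (30-k)/30, so the expected wait for the (k+1)-th is 30/(30-k).
E[T] = 30/30 + 30/29 + 30/28 + ... + 30/2 + 30/1 = 30·H_{30}.
H_{30} = 3.99499, so E[T] = 119.84961.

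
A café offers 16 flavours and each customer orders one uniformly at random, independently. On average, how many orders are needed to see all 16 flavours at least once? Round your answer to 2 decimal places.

Split into phases: going from k distinct to k+1 distinct takes on average 16/(16-k) orders.
E[T] = 16/16 + 16/15 + 16/14 + ... + 16/2 + 16/1 = 16·H_{16}.
H_{16} = 3.381, so E[T] = 54.092.

54.09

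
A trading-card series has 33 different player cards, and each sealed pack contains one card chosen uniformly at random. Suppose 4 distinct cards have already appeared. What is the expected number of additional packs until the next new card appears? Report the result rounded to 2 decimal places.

1.14

The number of packs until the next new card is geometric with success probability 29/33, so its mean is 33/29.
E = 33/29 = 1.138.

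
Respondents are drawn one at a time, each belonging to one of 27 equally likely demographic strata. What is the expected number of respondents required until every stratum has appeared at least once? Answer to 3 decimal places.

After k distinct strata have appeared, the next respondent gives a new one with probability (27-k)/27, so the expected wait for the (k+1)-th is 27/(27-k).
E[T] = 27/27 + 27/26 + 27/25 + ... + 27/2 + 27/1 = 27·H_{27}.
H_{27} = 3.8915, so E[T] = 105.0693.

105.069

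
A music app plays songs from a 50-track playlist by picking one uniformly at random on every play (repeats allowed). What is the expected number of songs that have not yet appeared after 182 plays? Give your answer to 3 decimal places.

1.265

For each song, P(unseen after 182) = (49/50)^182 = 0.0253.
By linearity of expectation, E[unseen] = 50·(49/50)^182 = 1.2651.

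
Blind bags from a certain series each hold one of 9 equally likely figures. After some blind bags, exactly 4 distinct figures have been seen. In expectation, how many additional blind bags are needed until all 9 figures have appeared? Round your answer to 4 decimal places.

With k distinct figures already seen, the next new one takes an expected 9/(9-k) blind bags.
Sum over k = 4,...,8: E = 9/5 + 9/4 + 9/3 + 9/2 + 9/1 = 20.55000.

20.5500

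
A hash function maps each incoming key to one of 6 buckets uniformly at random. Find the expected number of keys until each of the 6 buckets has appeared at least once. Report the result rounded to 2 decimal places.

14.70

The wait to go from k to k+1 distinct buckets is geometric with mean 6/(6-k).
E[T] = 6/6 + 6/5 + 6/4 + 6/3 + 6/2 + 6/1 = 6·H_{6}.
H_{6} = 2.450, so E[T] = 14.700.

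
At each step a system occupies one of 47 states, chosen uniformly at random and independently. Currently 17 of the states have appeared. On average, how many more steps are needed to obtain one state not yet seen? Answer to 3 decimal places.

1.567

The number of steps until the next new state is geometric with success probability 30/47, so its mean is 47/30.
E = 47/30 = 1.5667.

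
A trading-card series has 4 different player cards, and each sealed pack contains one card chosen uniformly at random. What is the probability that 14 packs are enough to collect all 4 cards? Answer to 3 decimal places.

0.929

By inclusion–exclusion over which cards are missing,
P(all seen) = Σ_{j=0}^{4} (-1)^j C(4,j)((4-j)/4)^14
= 1.0000 - 0.0713 + 0.0004 - 0.0000 + 0.0000
= 0.9291.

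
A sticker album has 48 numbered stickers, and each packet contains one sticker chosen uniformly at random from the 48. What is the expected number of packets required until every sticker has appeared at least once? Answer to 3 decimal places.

Split into phases: going from k distinct to k+1 distinct takes on average 48/(48-k) packets.
E[T] = 48/48 + 48/47 + 48/46 + ... + 48/2 + 48/1 = 48·H_{48}.
H_{48} = 4.4588, so E[T] = 214.0223.

214.022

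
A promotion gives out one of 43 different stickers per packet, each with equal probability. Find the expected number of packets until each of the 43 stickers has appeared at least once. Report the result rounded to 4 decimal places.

The wait to go from k to k+1 distinct stickers is geometric with mean 43/(43-k).
E[T] = 43/43 + 43/42 + 43/41 + ... + 43/2 + 43/1 = 43·H_{43}.
H_{43} = 4.35000, so E[T] = 187.04994.

187.0499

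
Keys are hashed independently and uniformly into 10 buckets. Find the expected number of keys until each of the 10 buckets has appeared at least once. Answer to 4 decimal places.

Split into phases: going from k distinct to k+1 distinct takes on average 10/(10-k) keys.
E[T] = 10/10 + 10/9 + 10/8 + ... + 10/2 + 10/1 = 10·H_{10}.
H_{10} = 2.92897, so E[T] = 29.28968.

29.2897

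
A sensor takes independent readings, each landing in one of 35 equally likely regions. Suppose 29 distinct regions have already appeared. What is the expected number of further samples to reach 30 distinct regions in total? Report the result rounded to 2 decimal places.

The wait to go from k to k+1 distinct regions is geometric with mean 35/(35-k).
Only the k = 29 term is needed: E = 35/6 = 5.833.

5.83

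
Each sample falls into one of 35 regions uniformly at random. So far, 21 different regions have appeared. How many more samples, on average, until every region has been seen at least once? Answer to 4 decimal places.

From k distinct to k+1 distinct takes on average 35/(35-k) samples.
Sum over k = 21,...,34: E = 35/14 + 35/13 + 35/12 + ... + 35/2 + 35/1 = 113.80468.

113.8047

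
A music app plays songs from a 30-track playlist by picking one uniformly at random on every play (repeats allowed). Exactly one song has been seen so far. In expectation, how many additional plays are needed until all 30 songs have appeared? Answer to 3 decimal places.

From k distinct to k+1 distinct takes on average 30/(30-k) plays.
Sum over k = 1,...,29: E = 30/29 + 30/28 + 30/27 + ... + 30/2 + 30/1 = 118.8496.

118.850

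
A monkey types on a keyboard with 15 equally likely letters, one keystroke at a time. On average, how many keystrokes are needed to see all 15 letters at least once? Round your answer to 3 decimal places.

After k distinct letters have appeared, the next keystroke gives a new one with probability (15-k)/15, so the expected wait for the (k+1)-th is 15/(15-k).
E[T] = 15/15 + 15/14 + 15/13 + ... + 15/2 + 15/1 = 15·H_{15}.
H_{15} = 3.3182, so E[T] = 49.7734.

49.773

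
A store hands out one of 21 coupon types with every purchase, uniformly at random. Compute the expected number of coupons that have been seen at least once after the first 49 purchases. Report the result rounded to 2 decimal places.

For each coupon, P(seen in 49 purchases) = 1 - (20/21)^49 = 0.908.
By linearity of expectation, E[distinct seen] = 21·(1 - (20/21)^49) = 19.077.

19.08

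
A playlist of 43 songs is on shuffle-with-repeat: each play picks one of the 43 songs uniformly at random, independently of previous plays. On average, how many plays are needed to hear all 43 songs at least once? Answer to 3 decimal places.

187.050

After k distinct songs have appeared, the next play gives a new one with probability (43-k)/43, so the expected wait for the (k+1)-th is 43/(43-k).
E[T] = 43/43 + 43/42 + 43/41 + ... + 43/2 + 43/1 = 43·H_{43}.
H_{43} = 4.3500, so E[T] = 187.0499.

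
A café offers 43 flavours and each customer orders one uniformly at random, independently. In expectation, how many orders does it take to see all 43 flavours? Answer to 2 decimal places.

Split into phases: going from k distinct to k+1 distinct takes on average 43/(43-k) orders.
E[T] = 43/43 + 43/42 + 43/41 + ... + 43/2 + 43/1 = 43·H_{43}.
H_{43} = 4.350, so E[T] = 187.050.

187.05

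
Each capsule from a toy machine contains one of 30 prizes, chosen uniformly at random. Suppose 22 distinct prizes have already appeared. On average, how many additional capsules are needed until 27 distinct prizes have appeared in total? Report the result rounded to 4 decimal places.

26.5357

The wait to go from k to k+1 distinct prizes is geometric with mean 30/(30-k).
Sum over k = 22,...,26: E = 30/8 + 30/7 + 30/6 + 30/5 + 30/4 = 26.53571.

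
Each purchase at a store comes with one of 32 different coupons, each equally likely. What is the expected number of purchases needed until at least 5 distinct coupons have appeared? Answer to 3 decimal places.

5.345

With k distinct coupons already seen, the next new one arrives after an expected 32/(32-k) purchases.
Sum over k = 0,...,4: E = 32/32 + 32/31 + 32/30 + 32/29 + 32/28 = 5.3452.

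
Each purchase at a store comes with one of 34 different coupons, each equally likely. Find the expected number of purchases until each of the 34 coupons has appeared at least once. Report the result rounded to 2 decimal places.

140.02

Split into phases: going from k distinct to k+1 distinct takes on average 34/(34-k) purchases.
E[T] = 34/34 + 34/33 + 34/32 + ... + 34/2 + 34/1 = 34·H_{34}.
H_{34} = 4.118, so E[T] = 140.019.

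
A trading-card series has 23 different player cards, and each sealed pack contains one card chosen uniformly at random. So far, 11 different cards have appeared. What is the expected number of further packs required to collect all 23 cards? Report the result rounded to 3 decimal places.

71.374

From k distinct to k+1 distinct takes on average 23/(23-k) packs.
Sum over k = 11,...,22: E = 23/12 + 23/11 + 23/10 + ... + 23/2 + 23/1 = 71.3738.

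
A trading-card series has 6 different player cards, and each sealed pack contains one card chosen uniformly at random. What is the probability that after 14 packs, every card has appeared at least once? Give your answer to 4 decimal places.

0.5828

By inclusion–exclusion over which cards are missing,
P(all seen) = Σ_{j=0}^{6} (-1)^j C(6,j)((6-j)/6)^14
= 1.00000 - 0.46732 + 0.05138 - 0.00122 + 0.00000 - 0.00000 + 0.00000
= 0.58285.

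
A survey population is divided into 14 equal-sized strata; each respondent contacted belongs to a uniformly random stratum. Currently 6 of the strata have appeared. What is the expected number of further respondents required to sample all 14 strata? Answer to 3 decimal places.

From k distinct to k+1 distinct takes on average 14/(14-k) respondents.
Sum over k = 6,...,13: E = 14/8 + 14/7 + 14/6 + ... + 14/2 + 14/1 = 38.0500.

38.050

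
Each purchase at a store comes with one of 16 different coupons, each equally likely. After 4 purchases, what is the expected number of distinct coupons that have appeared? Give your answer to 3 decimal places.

For each coupon, P(seen in 4 purchases) = 1 - (15/16)^4 = 0.2275.
By linearity of expectation, E[distinct seen] = 16·(1 - (15/16)^4) = 3.6404.

3.640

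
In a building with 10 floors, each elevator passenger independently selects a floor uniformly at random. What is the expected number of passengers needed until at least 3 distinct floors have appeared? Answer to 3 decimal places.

3.361

Going from k to k+1 distinct takes a geometric number of passengers with mean 10/(10-k).
Sum over k = 0,...,2: E = 10/10 + 10/9 + 10/8 = 3.3611.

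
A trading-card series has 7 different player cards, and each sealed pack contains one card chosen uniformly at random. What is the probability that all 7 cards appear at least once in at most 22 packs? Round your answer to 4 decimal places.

0.7770

Let A_i be the event that card i is missing after 22 packs. By inclusion–exclusion on the A_i,
P(all seen) = Σ_{j=0}^{7} (-1)^j C(7,j)((7-j)/7)^22
= 1.00000 - 0.23565 + 0.01281 - 0.00016 + 0.00000 - 0.00000 + 0.00000 - 0.00000
= 0.77700.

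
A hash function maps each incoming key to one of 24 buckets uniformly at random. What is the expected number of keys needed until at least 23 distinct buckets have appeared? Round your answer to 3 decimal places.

With k distinct buckets already seen, the next new one arrives after an expected 24/(24-k) keys.
Sum over k = 0,...,22: E = 24/24 + 24/23 + 24/22 + ... + 24/3 + 24/2 = 66.6230.

66.623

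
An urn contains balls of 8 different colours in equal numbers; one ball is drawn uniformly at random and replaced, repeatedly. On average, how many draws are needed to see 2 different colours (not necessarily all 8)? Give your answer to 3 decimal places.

2.143

Going from k to k+1 distinct takes a geometric number of draws with mean 8/(8-k).
Sum over k = 0,...,1: E = 8/8 + 8/7 = 2.1429.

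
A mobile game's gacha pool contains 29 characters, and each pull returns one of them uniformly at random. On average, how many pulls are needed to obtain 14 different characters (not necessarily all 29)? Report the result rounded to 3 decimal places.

18.659

With k distinct characters already seen, the next new one arrives after an expected 29/(29-k) pulls.
Sum over k = 0,...,13: E = 29/29 + 29/28 + 29/27 + ... + 29/17 + 29/16 = 18.6593.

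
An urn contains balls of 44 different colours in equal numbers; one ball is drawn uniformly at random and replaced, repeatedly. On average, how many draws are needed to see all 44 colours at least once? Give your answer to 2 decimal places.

192.40

The wait to go from k to k+1 distinct colours is geometric with mean 44/(44-k).
E[T] = 44/44 + 44/43 + 44/42 + ... + 44/2 + 44/1 = 44·H_{44}.
H_{44} = 4.373, so E[T] = 192.400.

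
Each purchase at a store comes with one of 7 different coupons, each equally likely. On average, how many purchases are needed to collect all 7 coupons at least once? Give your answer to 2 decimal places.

After k distinct coupons have appeared, the next purchase gives a new one with probability (7-k)/7, so the expected wait for the (k+1)-th is 7/(7-k).
E[T] = 7/7 + 7/6 + 7/5 + ... + 7/2 + 7/1 = 7·H_{7}.
H_{7} = 2.593, so E[T] = 18.150.

18.15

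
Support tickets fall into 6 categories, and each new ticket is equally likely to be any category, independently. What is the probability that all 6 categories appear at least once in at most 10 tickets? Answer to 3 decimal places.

Let A_i be the event that category i is missing after 10 tickets. By inclusion–exclusion on the A_i,
P(all seen) = Σ_{j=0}^{6} (-1)^j C(6,j)((6-j)/6)^10
= 1.0000 - 0.9690 + 0.2601 - 0.0195 + 0.0003 - 0.0000 + 0.0000
= 0.2718.

0.272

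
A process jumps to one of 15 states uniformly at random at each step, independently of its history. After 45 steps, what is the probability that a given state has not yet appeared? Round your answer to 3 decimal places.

0.045

Each step misses the fixed state with probability (15-1)/15 = 14/15, independently.
P(still missing after 45) = (14/15)^45 = 0.0448.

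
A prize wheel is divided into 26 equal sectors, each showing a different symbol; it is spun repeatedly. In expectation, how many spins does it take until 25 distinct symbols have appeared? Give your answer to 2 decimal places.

Going from k to k+1 distinct takes a geometric number of spins with mean 26/(26-k).
Sum over k = 0,...,24: E = 26/26 + 26/25 + 26/24 + ... + 26/3 + 26/2 = 74.215.

74.21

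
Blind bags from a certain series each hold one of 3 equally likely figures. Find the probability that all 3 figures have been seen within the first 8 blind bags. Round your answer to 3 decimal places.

Let A_i be the event that figure i is missing after 8 blind bags. By inclusion–exclusion on the A_i,
P(all seen) = Σ_{j=0}^{3} (-1)^j C(3,j)((3-j)/3)^8
= 1.0000 - 0.1171 + 0.0005 - 0.0000
= 0.8834.

0.883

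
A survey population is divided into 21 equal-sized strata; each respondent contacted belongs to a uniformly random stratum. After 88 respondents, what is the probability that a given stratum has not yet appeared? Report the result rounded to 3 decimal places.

0.014

Each respondent misses the fixed stratum with probability (21-1)/21 = 20/21, independently.
P(still missing after 88) = (20/21)^88 = 0.0137.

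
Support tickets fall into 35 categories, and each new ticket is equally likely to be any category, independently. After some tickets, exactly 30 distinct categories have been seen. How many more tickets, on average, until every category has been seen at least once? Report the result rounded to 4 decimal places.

From k distinct to k+1 distinct takes on average 35/(35-k) tickets.
Sum over k = 30,...,34: E = 35/5 + 35/4 + 35/3 + 35/2 + 35/1 = 79.91667.

79.9167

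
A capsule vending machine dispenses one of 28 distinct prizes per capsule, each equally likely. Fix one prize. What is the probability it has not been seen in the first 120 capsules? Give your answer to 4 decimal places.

On each capsule the fixed prize fails to appear with probability 27/28.
P(still missing after 120) = (27/28)^120 = 0.01273.

0.0127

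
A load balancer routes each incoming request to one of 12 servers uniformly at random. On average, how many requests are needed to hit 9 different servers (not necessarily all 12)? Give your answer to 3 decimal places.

15.239

With k distinct servers already seen, the next new one arrives after an expected 12/(12-k) requests.
Sum over k = 0,...,8: E = 12/12 + 12/11 + 12/10 + ... + 12/5 + 12/4 = 15.2385.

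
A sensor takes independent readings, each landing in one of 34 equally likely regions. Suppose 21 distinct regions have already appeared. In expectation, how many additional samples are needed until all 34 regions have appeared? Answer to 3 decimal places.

The wait to go from k to k+1 distinct regions is geometric with mean 34/(34-k).
Sum over k = 21,...,33: E = 34/13 + 34/12 + 34/11 + ... + 34/2 + 34/1 = 108.1245.

108.125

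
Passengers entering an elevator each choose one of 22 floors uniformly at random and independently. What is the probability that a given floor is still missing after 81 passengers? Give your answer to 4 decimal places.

On each passenger the fixed floor fails to appear with probability 21/22.
P(still missing after 81) = (21/22)^81 = 0.02310.

0.0231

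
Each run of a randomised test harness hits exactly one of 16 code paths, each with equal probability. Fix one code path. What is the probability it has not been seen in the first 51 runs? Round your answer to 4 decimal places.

0.0372

On each run the fixed code path fails to appear with probability 15/16.
P(still missing after 51) = (15/16)^51 = 0.03720.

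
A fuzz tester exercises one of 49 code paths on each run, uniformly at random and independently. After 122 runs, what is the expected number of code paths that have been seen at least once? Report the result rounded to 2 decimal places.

For each code path, P(seen in 122 runs) = 1 - (48/49)^122 = 0.919.
By linearity of expectation, E[distinct seen] = 49·(1 - (48/49)^122) = 45.040.

45.04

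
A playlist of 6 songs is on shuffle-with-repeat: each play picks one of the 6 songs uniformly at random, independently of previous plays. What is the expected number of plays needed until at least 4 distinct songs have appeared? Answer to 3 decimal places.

5.700

Going from k to k+1 distinct takes a geometric number of plays with mean 6/(6-k).
Sum over k = 0,...,3: E = 6/6 + 6/5 + 6/4 + 6/3 = 5.7000.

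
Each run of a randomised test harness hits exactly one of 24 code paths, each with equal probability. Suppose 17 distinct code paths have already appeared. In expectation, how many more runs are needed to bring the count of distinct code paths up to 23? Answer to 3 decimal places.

38.229

With k distinct code paths already seen, the next new one takes an expected 24/(24-k) runs.
Sum over k = 17,...,22: E = 24/7 + 24/6 + 24/5 + 24/4 + 24/3 + 24/2 = 38.2286.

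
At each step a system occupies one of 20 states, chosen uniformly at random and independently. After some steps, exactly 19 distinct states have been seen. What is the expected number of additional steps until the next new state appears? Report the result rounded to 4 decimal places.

20.0000

Each step yields a new state with probability (20-19)/20 = 1/20, so the wait is geometric with mean 20/1.
E = 20/1 = 20.00000.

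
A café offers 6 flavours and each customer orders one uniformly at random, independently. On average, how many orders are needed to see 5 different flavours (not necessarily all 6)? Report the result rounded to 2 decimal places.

8.70

With k distinct flavours already seen, the next new one arrives after an expected 6/(6-k) orders.
Sum over k = 0,...,4: E = 6/6 + 6/5 + 6/4 + 6/3 + 6/2 = 8.700.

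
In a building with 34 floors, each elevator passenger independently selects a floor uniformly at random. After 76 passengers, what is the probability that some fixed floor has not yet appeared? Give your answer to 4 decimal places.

0.1034

Each passenger misses the fixed floor with probability (34-1)/34 = 33/34, independently.
P(still missing after 76) = (33/34)^76 = 0.10343.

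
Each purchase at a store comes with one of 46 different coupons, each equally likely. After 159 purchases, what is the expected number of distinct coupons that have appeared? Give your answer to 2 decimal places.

44.60

For each coupon, P(seen in 159 purchases) = 1 - (45/46)^159 = 0.970.
By linearity of expectation, E[distinct seen] = 46·(1 - (45/46)^159) = 44.603.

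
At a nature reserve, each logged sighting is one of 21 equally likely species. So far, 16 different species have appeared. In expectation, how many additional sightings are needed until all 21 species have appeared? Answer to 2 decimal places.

47.95

The wait to go from k to k+1 distinct species is geometric with mean 21/(21-k).
Sum over k = 16,...,20: E = 21/5 + 21/4 + 21/3 + 21/2 + 21/1 = 47.950.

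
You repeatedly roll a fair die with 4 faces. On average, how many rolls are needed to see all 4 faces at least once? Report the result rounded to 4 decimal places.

After k distinct faces have appeared, the next roll gives a new one with probability (4-k)/4, so the expected wait for the (k+1)-th is 4/(4-k).
E[T] = 4/4 + 4/3 + 4/2 + 4/1 = 4·H_{4}.
H_{4} = 2.08333, so E[T] = 8.33333.

8.3333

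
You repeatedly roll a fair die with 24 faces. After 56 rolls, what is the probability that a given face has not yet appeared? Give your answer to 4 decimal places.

0.0922

Each roll misses the fixed face with probability (24-1)/24 = 23/24, independently.
P(still missing after 56) = (23/24)^56 = 0.09224.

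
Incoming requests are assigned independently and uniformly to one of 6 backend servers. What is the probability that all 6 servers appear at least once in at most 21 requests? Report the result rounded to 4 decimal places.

By inclusion–exclusion over which servers are missing,
P(all seen) = Σ_{j=0}^{6} (-1)^j C(6,j)((6-j)/6)^21
= 1.00000 - 0.13042 + 0.00301 - 0.00001 + 0.00000 - 0.00000 + 0.00000
= 0.87258.

0.8726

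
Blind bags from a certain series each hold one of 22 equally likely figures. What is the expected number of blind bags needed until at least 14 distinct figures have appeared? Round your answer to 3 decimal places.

21.405

Going from k to k+1 distinct takes a geometric number of blind bags with mean 22/(22-k).
Sum over k = 0,...,13: E = 22/22 + 22/21 + 22/20 + ... + 22/10 + 22/9 = 21.4050.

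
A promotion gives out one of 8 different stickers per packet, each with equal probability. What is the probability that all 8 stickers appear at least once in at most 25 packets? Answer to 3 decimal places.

0.737

Let A_i be the event that sticker i is missing after 25 packets. By inclusion–exclusion on the A_i,
P(all seen) = Σ_{j=0}^{8} (-1)^j C(8,j)((8-j)/8)^25
= 1.0000 - 0.2840 + 0.0211 - 0.0004 + 0.0000 - 0.0000 + 0.0000 - 0.0000 + 0.0000
= 0.7366.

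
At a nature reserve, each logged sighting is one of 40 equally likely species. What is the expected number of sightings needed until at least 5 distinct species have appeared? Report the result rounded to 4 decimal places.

Going from k to k+1 distinct takes a geometric number of sightings with mean 40/(40-k).
Sum over k = 0,...,4: E = 40/40 + 40/39 + 40/38 + 40/37 + 40/36 = 5.27046.

5.2705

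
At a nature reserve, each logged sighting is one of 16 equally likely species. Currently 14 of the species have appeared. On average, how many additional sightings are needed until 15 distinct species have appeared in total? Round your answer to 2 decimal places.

8.00

From k distinct to k+1 distinct takes on average 16/(16-k) sightings.
Only the k = 14 term is needed: E = 16/2 = 8.000.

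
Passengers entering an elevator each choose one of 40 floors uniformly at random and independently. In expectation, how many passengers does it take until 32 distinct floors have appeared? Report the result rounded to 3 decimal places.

62.427

With k distinct floors already seen, the next new one arrives after an expected 40/(40-k) passengers.
Sum over k = 0,...,31: E = 40/40 + 40/39 + 40/38 + ... + 40/10 + 40/9 = 62.4274.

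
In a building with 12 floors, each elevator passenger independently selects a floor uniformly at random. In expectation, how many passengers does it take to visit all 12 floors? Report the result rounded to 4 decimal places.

37.2385

After k distinct floors have appeared, the next passenger gives a new one with probability (12-k)/12, so the expected wait for the (k+1)-th is 12/(12-k).
E[T] = 12/12 + 12/11 + 12/10 + ... + 12/2 + 12/1 = 12·H_{12}.
H_{12} = 3.10321, so E[T] = 37.23853.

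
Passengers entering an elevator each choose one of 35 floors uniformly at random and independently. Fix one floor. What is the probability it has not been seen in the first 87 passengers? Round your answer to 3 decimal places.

0.080

Each passenger misses the fixed floor with probability (35-1)/35 = 34/35, independently.
P(still missing after 87) = (34/35)^87 = 0.0803.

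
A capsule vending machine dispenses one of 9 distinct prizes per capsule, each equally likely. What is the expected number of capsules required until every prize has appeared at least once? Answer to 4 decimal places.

The wait to go from k to k+1 distinct prizes is geometric with mean 9/(9-k).
E[T] = 9/9 + 9/8 + 9/7 + ... + 9/2 + 9/1 = 9·H_{9}.
H_{9} = 2.82897, so E[T] = 25.46071.

25.4607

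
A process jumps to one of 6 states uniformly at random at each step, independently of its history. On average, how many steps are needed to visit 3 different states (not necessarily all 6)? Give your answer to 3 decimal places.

With k distinct states already seen, the next new one arrives after an expected 6/(6-k) steps.
Sum over k = 0,...,2: E = 6/6 + 6/5 + 6/4 = 3.7000.

3.700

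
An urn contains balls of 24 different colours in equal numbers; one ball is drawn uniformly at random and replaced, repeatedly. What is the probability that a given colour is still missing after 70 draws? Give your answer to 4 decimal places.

0.0508

Each draw misses the fixed colour with probability (24-1)/24 = 23/24, independently.
P(still missing after 70) = (23/24)^70 = 0.05083.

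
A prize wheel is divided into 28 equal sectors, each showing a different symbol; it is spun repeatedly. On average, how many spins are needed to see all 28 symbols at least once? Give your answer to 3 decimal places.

109.961

The wait to go from k to k+1 distinct symbols is geometric with mean 28/(28-k).
E[T] = 28/28 + 28/27 + 28/26 + ... + 28/2 + 28/1 = 28·H_{28}.
H_{28} = 3.9272, so E[T] = 109.9608.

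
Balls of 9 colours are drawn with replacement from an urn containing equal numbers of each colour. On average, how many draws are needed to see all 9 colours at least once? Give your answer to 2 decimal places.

25.46

After k distinct colours have appeared, the next draw gives a new one with probability (9-k)/9, so the expected wait for the (k+1)-th is 9/(9-k).
E[T] = 9/9 + 9/8 + 9/7 + ... + 9/2 + 9/1 = 9·H_{9}.
H_{9} = 2.829, so E[T] = 25.461.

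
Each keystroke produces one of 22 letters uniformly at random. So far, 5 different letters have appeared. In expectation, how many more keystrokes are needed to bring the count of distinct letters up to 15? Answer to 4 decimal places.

The wait to go from k to k+1 distinct letters is geometric with mean 22/(22-k).
Sum over k = 5,...,14: E = 22/17 + 22/16 + 22/15 + ... + 22/9 + 22/8 = 18.62730.

18.6273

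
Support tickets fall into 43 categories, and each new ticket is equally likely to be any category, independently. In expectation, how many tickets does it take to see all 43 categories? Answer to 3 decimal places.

After k distinct categories have appeared, the next ticket gives a new one with probability (43-k)/43, so the expected wait for the (k+1)-th is 43/(43-k).
E[T] = 43/43 + 43/42 + 43/41 + ... + 43/2 + 43/1 = 43·H_{43}.
H_{43} = 4.3500, so E[T] = 187.0499.

187.050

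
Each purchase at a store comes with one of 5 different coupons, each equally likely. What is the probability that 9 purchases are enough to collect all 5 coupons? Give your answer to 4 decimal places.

Let A_i be the event that coupon i is missing after 9 purchases. By inclusion–exclusion on the A_i,
P(all seen) = Σ_{j=0}^{5} (-1)^j C(5,j)((5-j)/5)^9
= 1.00000 - 0.67109 + 0.10078 - 0.00262 + 0.00000 - 0.00000
= 0.42707.

0.4271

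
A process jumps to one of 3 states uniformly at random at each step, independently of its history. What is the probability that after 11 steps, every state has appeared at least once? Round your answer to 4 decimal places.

By inclusion–exclusion over which states are missing,
P(all seen) = Σ_{j=0}^{3} (-1)^j C(3,j)((3-j)/3)^11
= 1.00000 - 0.03468 + 0.00002 - 0.00000
= 0.96533.

0.9653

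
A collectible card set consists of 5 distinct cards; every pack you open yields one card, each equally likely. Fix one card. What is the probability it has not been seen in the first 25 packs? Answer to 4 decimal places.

0.0038

On each pack the fixed card fails to appear with probability 4/5.
P(still missing after 25) = (4/5)^25 = 0.00378.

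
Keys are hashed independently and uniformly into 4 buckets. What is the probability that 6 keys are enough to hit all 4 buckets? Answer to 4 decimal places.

By inclusion–exclusion over which buckets are missing,
P(all seen) = Σ_{j=0}^{4} (-1)^j C(4,j)((4-j)/4)^6
= 1.00000 - 0.71191 + 0.09375 - 0.00098 + 0.00000
= 0.38086.

0.3809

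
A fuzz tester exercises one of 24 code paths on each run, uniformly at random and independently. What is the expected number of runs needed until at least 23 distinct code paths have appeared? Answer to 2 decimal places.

With k distinct code paths already seen, the next new one arrives after an expected 24/(24-k) runs.
Sum over k = 0,...,22: E = 24/24 + 24/23 + 24/22 + ... + 24/3 + 24/2 = 66.623.

66.62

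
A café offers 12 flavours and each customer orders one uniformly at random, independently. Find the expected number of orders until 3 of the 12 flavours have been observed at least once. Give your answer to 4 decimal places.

3.2909

Going from k to k+1 distinct takes a geometric number of orders with mean 12/(12-k).
Sum over k = 0,...,2: E = 12/12 + 12/11 + 12/10 = 3.29091.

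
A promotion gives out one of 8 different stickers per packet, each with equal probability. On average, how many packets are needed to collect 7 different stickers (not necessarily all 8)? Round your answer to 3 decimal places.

13.743

Going from k to k+1 distinct takes a geometric number of packets with mean 8/(8-k).
Sum over k = 0,...,6: E = 8/8 + 8/7 + 8/6 + ... + 8/3 + 8/2 = 13.7429.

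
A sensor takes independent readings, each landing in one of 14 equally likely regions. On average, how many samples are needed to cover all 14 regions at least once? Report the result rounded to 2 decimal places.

After k distinct regions have appeared, the next sample gives a new one with probability (14-k)/14, so the expected wait for the (k+1)-th is 14/(14-k).
E[T] = 14/14 + 14/13 + 14/12 + ... + 14/2 + 14/1 = 14·H_{14}.
H_{14} = 3.252, so E[T] = 45.522.

45.52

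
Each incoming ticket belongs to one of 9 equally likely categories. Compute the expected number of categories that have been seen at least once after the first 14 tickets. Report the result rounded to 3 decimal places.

7.270

For each category, P(seen in 14 tickets) = 1 - (8/9)^14 = 0.8078.
By linearity of expectation, E[distinct seen] = 9·(1 - (8/9)^14) = 7.2698.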